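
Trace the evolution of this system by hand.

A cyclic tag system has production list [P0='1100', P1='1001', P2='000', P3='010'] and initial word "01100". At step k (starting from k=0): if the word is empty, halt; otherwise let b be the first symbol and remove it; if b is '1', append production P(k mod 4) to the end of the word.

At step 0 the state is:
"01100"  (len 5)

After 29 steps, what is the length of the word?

t=0: "01100"  (len 5)
t=1: "1100"  (len 4)
t=2: "1001001"  (len 7)
t=3: "001001000"  (len 9)
t=4: "01001000"  (len 8)
t=5: "1001000"  (len 7)
t=6: "0010001001"  (len 10)
t=7: "010001001"  (len 9)
t=8: "10001001"  (len 8)
t=9: "00010011100"  (len 11)
t=10: "0010011100"  (len 10)
t=11: "010011100"  (len 9)
t=12: "10011100"  (len 8)
t=13: "00111001100"  (len 11)
t=14: "0111001100"  (len 10)
t=15: "111001100"  (len 9)
t=16: "11001100010"  (len 11)
t=17: "10011000101100"  (len 14)
t=18: "00110001011001001"  (len 17)
t=19: "0110001011001001"  (len 16)
t=20: "110001011001001"  (len 15)
t=21: "100010110010011100"  (len 18)
t=22: "000101100100111001001"  (len 21)
t=23: "00101100100111001001"  (len 20)
t=24: "0101100100111001001"  (len 19)
t=25: "101100100111001001"  (len 18)
t=26: "011001001110010011001"  (len 21)
t=27: "11001001110010011001"  (len 20)
t=28: "1001001110010011001010"  (len 22)
t=29: "0010011100100110010101100"  (len 25)

25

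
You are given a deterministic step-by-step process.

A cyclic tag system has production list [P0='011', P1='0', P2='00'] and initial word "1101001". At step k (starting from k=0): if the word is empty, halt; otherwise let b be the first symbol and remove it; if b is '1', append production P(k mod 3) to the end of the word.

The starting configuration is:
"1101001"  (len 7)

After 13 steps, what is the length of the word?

t=0: "1101001"  (len 7)
t=1: "101001011"  (len 9)
t=2: "010010110"  (len 9)
t=3: "10010110"  (len 8)
t=4: "0010110011"  (len 10)
t=5: "010110011"  (len 9)
t=6: "10110011"  (len 8)
t=7: "0110011011"  (len 10)
t=8: "110011011"  (len 9)
t=9: "1001101100"  (len 10)
t=10: "001101100011"  (len 12)
t=11: "01101100011"  (len 11)
t=12: "1101100011"  (len 10)
t=13: "101100011011"  (len 12)

12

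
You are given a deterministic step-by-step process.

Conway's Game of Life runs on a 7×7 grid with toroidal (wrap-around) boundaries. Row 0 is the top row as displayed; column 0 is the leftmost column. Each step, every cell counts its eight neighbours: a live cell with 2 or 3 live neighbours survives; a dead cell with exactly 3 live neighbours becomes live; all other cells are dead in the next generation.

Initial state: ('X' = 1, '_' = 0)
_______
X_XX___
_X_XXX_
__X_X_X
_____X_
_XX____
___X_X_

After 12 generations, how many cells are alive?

7

[0] _______
X_XX___
_X_XXX_
__X_X_X
_____X_
_XX____
___X_X_
[1] __XXX__
_XXX___
XX___XX
__X___X
_XXX_X_
__X_X__
__X____
[2] ____X__
_____XX
___X_XX
___XX__
_X__XX_
____X__
_XX_X__
[3] ___XX__
______X
___X__X
__XX__X
_____X_
_XX_X__
____XX_
[4] ___XX__
___XXX_
X_XX_XX
__XXXXX
_X__XX_
___XX__
__X__X_
[5] __X____
_______
XX_____
_______
______X
__XX___
__X__X_
[6] _______
_X_____
_______
X______
_______
__XX___
_XX____
[7] _XX____
_______
_______
_______
_______
_XXX___
_XXX___
[8] _X_X___
_______
_______
_______
__X____
_X_X___
X______
[9] _______
_______
_______
_______
__X____
_XX____
XX_____
[10] _______
_______
_______
_______
_XX____
X_X____
XXX____
[11] _X_____
_______
_______
_______
_XX____
X__X___
X_X____
[12] _X_____
_______
_______
_______
_XX____
X__X___
X_X____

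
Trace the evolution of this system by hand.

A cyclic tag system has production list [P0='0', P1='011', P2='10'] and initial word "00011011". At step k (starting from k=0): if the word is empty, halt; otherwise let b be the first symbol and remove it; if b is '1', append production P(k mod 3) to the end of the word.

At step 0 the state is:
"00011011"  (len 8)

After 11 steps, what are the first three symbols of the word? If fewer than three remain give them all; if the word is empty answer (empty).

k=0  "00011011"  (len 8)
k=1  "0011011"  (len 7)
k=2  "011011"  (len 6)
k=3  "11011"  (len 5)
k=4  "10110"  (len 5)
k=5  "0110011"  (len 7)
k=6  "110011"  (len 6)
k=7  "100110"  (len 6)
k=8  "00110011"  (len 8)
k=9  "0110011"  (len 7)
k=10  "110011"  (len 6)
k=11  "10011011"  (len 8)

100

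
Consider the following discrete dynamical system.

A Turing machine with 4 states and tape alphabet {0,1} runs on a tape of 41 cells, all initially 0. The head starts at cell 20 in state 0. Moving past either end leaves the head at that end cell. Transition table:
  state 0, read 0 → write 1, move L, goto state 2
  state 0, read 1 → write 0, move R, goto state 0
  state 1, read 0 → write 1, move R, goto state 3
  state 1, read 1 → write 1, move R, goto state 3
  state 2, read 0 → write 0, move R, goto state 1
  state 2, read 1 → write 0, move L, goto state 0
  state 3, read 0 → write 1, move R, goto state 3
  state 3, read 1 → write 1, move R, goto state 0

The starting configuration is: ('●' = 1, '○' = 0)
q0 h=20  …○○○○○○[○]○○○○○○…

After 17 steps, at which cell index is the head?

35

k=0  q0 h=20  …○○○○○○[○]○○○○○○…
k=1  q2 h=19  …○○○○○○[○]●○○○○○…
k=2  q1 h=20  …○○○○○○[●]○○○○○○…
k=3  q3 h=21  …○○○○○●[○]○○○○○○…
k=4  q3 h=22  …○○○○●●[○]○○○○○○…
k=5  q3 h=23  …○○○●●●[○]○○○○○○…
k=6  q3 h=24  …○○●●●●[○]○○○○○○…
k=7  q3 h=25  …○●●●●●[○]○○○○○○…
k=8  q3 h=26  …●●●●●●[○]○○○○○○…
k=9  q3 h=27  …●●●●●●[○]○○○○○○…
k=10  q3 h=28  …●●●●●●[○]○○○○○○…
k=11  q3 h=29  …●●●●●●[○]○○○○○○…
k=12  q3 h=30  …●●●●●●[○]○○○○○○…
k=13  q3 h=31  …●●●●●●[○]○○○○○○…
k=14  q3 h=32  …●●●●●●[○]○○○○○○…
k=15  q3 h=33  …●●●●●●[○]○○○○○○…
k=16  q3 h=34  …●●●●●●[○]○○○○○○|
k=17  q3 h=35  …●●●●●●[○]○○○○○|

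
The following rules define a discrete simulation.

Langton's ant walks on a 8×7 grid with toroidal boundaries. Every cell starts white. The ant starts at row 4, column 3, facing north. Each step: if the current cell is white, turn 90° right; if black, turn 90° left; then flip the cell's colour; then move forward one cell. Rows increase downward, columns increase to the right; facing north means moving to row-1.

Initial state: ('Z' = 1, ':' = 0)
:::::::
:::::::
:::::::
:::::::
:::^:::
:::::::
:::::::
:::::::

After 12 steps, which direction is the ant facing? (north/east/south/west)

north

t=0: :::::::
:::::::
:::::::
:::::::
:::^:::
:::::::
:::::::
:::::::
t=1: :::::::
:::::::
:::::::
:::::::
:::Z>::
:::::::
:::::::
:::::::
t=2: :::::::
:::::::
:::::::
:::::::
:::ZZ::
::::v::
:::::::
:::::::
t=3: :::::::
:::::::
:::::::
:::::::
:::ZZ::
:::<Z::
:::::::
:::::::
t=4: :::::::
:::::::
:::::::
:::::::
:::^Z::
:::ZZ::
:::::::
:::::::
t=5: :::::::
:::::::
:::::::
:::::::
::<:Z::
:::ZZ::
:::::::
:::::::
t=6: :::::::
:::::::
:::::::
::^::::
::Z:Z::
:::ZZ::
:::::::
:::::::
t=7: :::::::
:::::::
:::::::
::Z>:::
::Z:Z::
:::ZZ::
:::::::
:::::::
t=8: :::::::
:::::::
:::::::
::ZZ:::
::ZvZ::
:::ZZ::
:::::::
:::::::
t=9: :::::::
:::::::
:::::::
::ZZ:::
::<ZZ::
:::ZZ::
:::::::
:::::::
t=10: :::::::
:::::::
:::::::
::ZZ:::
:::ZZ::
::vZZ::
:::::::
:::::::
t=11: :::::::
:::::::
:::::::
::ZZ:::
:::ZZ::
:<ZZZ::
:::::::
:::::::
t=12: :::::::
:::::::
:::::::
::ZZ:::
:^:ZZ::
:ZZZZ::
:::::::
:::::::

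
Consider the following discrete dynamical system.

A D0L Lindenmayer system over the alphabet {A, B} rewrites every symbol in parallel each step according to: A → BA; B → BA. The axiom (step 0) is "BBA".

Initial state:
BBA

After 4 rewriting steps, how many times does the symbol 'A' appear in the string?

24

t=0: BBA
t=1: BABABA
t=2: BABABABABABA
t=3: BABABABABABABABABABABABA
t=4: BABABABABABABABABABABABABABABABABABABABABABABABA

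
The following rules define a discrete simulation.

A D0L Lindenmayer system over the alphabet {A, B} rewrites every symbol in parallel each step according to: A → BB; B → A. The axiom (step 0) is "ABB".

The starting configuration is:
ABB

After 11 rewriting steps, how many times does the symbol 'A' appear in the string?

t=0: ABB
t=1: BBAA
t=2: AABBBB
t=3: BBBBAAAA
t=4: AAAABBBBBBBB
t=5: BBBBBBBBAAAAAAAA
t=6: AAAAAAAABBBBBBBBBBBBBBBB
t=7: BBBBBBBBBBBBBBBBAAAAAAAAAAAAAAAA
t=8: AAAAAAAAAAAAAAAABBBBBBBBBBBBBBBBBBBBBBBBBBBBBBBB
t=9: BBBBBBBBBBBBBBBBBBBBBBBBBBBBBBBBAAAAAAAAAAAAAAAAAAAAAAAAAAAAAAAA
t=10: AAAAAAAAAAAAAAAAAAAAAAAAAAAAAAAABBBBBBBBBBBBBBBBBBBBBBBBBBBBBBBBBBBBBBBBBBBBBBBBBBBBBBBBBBBBBBBB
t=11: BBBBBBBBBBBBBBBBBBBBBBBBBBBBBBBBBBBBBBBBBBBBBBBBBBBBBBBBBB…AAAAAAAAAAAAAAAAAAAAAAAAAAAAAAAAAAAAAAAAAAAAAAAAAAAAAAAAAA  (len 128)

64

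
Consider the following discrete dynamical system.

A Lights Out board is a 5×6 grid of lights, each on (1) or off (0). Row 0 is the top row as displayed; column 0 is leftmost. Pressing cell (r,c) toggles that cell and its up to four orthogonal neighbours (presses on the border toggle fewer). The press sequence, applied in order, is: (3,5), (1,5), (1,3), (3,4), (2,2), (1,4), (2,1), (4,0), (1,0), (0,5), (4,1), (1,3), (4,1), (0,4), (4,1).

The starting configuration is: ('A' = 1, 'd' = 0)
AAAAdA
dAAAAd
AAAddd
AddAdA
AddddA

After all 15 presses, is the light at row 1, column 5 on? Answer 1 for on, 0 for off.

0) AAAAdA
dAAAAd
AAAddd
AddAdA
AddddA
1) AAAAdA
dAAAAd
AAAddA
AddAAd
Addddd
2) AAAAdd
dAAAdA
AAAddd
AddAAd
Addddd
3) AAAddd
dAddAA
AAAAdd
AddAAd
Addddd
4) AAAddd
dAddAA
AAAAAd
AddddA
AdddAd
5) AAAddd
dAAdAA
AdddAd
AdAddA
AdddAd
6) AAAdAd
dAAAdd
Addddd
AdAddA
AdddAd
7) AAAdAd
ddAAdd
dAAddd
AAAddA
AdddAd
8) AAAdAd
ddAAdd
dAAddd
dAAddA
dAddAd
9) dAAdAd
AAAAdd
AAAddd
dAAddA
dAddAd
10) dAAddA
AAAAdA
AAAddd
dAAddA
dAddAd
11) dAAddA
AAAAdA
AAAddd
ddAddA
AdAdAd
12) dAAAdA
AAddAA
AAAAdd
ddAddA
AdAdAd
13) dAAAdA
AAddAA
AAAAdd
dAAddA
dAddAd
14) dAAdAd
AAdddA
AAAAdd
dAAddA
dAddAd
15) dAAdAd
AAdddA
AAAAdd
ddAddA
AdAdAd

1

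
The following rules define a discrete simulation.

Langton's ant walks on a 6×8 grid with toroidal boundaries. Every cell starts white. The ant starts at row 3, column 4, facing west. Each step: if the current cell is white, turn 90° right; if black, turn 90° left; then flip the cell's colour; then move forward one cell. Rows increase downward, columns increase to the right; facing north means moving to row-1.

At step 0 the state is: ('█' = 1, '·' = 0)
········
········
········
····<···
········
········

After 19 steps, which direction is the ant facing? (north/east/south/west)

south

k=0  ········
········
········
····<···
········
········
k=1  ········
········
····^···
····█···
········
········
k=2  ········
········
····█>··
····█···
········
········
k=3  ········
········
····██··
····█v··
········
········
k=4  ········
········
····██··
····<█··
········
········
k=5  ········
········
····██··
·····█··
····v···
········
k=6  ········
········
····██··
·····█··
···<█···
········
k=7  ········
········
····██··
···^·█··
···██···
········
k=8  ········
········
····██··
···█>█··
···██···
········
k=9  ········
········
····██··
···███··
···█v···
········
k=10  ········
········
····██··
···███··
···█·>··
········
k=11  ········
········
····██··
···███··
···█·█··
·····v··
k=12  ········
········
····██··
···███··
···█·█··
····<█··
k=13  ········
········
····██··
···███··
···█^█··
····██··
k=14  ········
········
····██··
···███··
···██>··
····██··
k=15  ········
········
····██··
···██^··
···██···
····██··
k=16  ········
········
····██··
···█<···
···██···
····██··
k=17  ········
········
····██··
···█····
···█v···
····██··
k=18  ········
········
····██··
···█····
···█·>··
····██··
k=19  ········
········
····██··
···█····
···█·█··
····█v··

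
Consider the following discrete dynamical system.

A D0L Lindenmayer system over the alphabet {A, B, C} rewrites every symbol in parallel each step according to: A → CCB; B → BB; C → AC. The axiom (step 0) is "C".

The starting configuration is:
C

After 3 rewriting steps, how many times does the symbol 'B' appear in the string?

3

step 0: C
step 1: AC
step 2: CCBAC
step 3: ACACBBCCBAC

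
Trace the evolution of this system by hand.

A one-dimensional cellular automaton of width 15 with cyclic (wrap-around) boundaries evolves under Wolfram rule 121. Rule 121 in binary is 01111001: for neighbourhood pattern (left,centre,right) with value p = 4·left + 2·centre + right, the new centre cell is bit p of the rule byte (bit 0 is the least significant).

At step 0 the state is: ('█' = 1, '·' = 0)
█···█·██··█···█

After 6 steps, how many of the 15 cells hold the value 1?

6

gen 0: █···█·██··█···█
gen 1: ███··████··██·█
gen 2: ··██·█··██·████
gen 3: █·███·█·████··█
gen 4: ███·██·██··██·█
gen 5: ··████████·████
gen 6: █·█······███··█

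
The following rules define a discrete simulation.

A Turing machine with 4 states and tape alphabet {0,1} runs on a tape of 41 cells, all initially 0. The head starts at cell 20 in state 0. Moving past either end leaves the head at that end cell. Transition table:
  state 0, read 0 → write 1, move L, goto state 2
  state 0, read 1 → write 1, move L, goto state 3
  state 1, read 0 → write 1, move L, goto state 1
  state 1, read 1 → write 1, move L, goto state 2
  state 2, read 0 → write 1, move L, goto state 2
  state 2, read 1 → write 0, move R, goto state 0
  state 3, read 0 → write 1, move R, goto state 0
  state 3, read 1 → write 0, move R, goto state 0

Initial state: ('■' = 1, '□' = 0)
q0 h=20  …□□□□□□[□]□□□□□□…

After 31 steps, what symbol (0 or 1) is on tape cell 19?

1

t=0: q0 h=20  …□□□□□□[□]□□□□□□…
t=1: q2 h=19  …□□□□□□[□]■□□□□□…
t=2: q2 h=18  …□□□□□□[□]■■□□□□…
t=3: q2 h=17  …□□□□□□[□]■■■□□□…
t=4: q2 h=16  …□□□□□□[□]■■■■□□…
t=5: q2 h=15  …□□□□□□[□]■■■■■□…
t=6: q2 h=14  …□□□□□□[□]■■■■■■…
t=7: q2 h=13  …□□□□□□[□]■■■■■■…
t=8: q2 h=12  …□□□□□□[□]■■■■■■…
t=9: q2 h=11  …□□□□□□[□]■■■■■■…
t=10: q2 h=10  …□□□□□□[□]■■■■■■…
t=11: q2 h= 9  …□□□□□□[□]■■■■■■…
t=12: q2 h= 8  …□□□□□□[□]■■■■■■…
t=13: q2 h= 7  …□□□□□□[□]■■■■■■…
t=14: q2 h= 6  |□□□□□□[□]■■■■■■…
t=15: q2 h= 5  |□□□□□[□]■■■■■■…
t=16: q2 h= 4  |□□□□[□]■■■■■■…
t=17: q2 h= 3  |□□□[□]■■■■■■…
t=18: q2 h= 2  |□□[□]■■■■■■…
t=19: q2 h= 1  |□[□]■■■■■■…
t=20: q2 h= 0  |[□]■■■■■■…
t=21: q2 h= 0  |[■]■■■■■■…
t=22: q0 h= 1  |□[■]■■■■■■…
t=23: q3 h= 0  |[□]■■■■■■…
t=24: q0 h= 1  |■[■]■■■■■■…
t=25: q3 h= 0  |[■]■■■■■■…
t=26: q0 h= 1  |□[■]■■■■■■…
t=27: q3 h= 0  |[□]■■■■■■…
t=28: q0 h= 1  |■[■]■■■■■■…
t=29: q3 h= 0  |[■]■■■■■■…
t=30: q0 h= 1  |□[■]■■■■■■…
t=31: q3 h= 0  |[□]■■■■■■…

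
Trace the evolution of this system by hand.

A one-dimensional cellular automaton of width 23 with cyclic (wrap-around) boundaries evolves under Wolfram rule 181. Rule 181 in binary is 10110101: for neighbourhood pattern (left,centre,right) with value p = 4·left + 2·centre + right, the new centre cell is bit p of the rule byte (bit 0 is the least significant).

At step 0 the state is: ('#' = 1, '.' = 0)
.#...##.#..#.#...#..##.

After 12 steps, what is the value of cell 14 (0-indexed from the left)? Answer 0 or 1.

[0] .#...##.#..#.#...#..##.
[1] .###...###.#####.##...#
[2] #.#.##..#.#.###.#..##.#
[3] .###..#.####.#.###...#.
[4] ..#.#.##.##.###.#.##.##
[5] #.####..#..#.#.###..#..
[6] ##.##.#.##.####.#.#.##.
[7] ..#..###..#.##.#####..#
[8] #.##..#.#.##..#.###.#.#
[9] .#..#.####..#.##.#.###.
[10] .##.##.##.#.##..###.#.#
[11] #..#..#..###..#..#.####
[12] .#.##.##..#.#.##.##.###

1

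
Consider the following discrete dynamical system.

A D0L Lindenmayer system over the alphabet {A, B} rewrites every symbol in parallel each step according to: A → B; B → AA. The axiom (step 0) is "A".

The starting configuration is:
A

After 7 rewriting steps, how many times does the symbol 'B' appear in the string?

8

step 0: A
step 1: B
step 2: AA
step 3: BB
step 4: AAAA
step 5: BBBB
step 6: AAAAAAAA
step 7: BBBBBBBB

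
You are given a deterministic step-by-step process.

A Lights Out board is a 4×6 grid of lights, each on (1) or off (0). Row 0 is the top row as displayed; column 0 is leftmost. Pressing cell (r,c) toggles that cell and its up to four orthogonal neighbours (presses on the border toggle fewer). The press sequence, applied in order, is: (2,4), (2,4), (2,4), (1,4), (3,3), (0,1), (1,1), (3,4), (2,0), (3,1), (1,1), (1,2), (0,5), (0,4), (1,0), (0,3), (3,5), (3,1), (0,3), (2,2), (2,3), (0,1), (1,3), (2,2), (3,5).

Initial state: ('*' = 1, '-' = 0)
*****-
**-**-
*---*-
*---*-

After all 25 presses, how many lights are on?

13

[0] *****-
**-**-
*---*-
*---*-
[1] *****-
**-*--
*--*-*
*-----
[2] *****-
**-**-
*---*-
*---*-
[3] *****-
**-*--
*--*-*
*-----
[4] ****--
**--**
*--***
*-----
[5] ****--
**--**
*---**
*-***-
[6] ---*--
*---**
*---**
*-***-
[7] -*-*--
-**-**
**--**
*-***-
[8] -*-*--
-**-**
**---*
*-*--*
[9] -*-*--
***-**
-----*
--*--*
[10] -*-*--
***-**
-*---*
**---*
[11] ---*--
----**
-----*
**---*
[12] --**--
-*****
--*--*
**---*
[13] --****
-****-
--*--*
**---*
[14] --*---
-***--
--*--*
**---*
[15] *-*---
*-**--
*-*--*
**---*
[16] *--**-
*-*---
*-*--*
**---*
[17] *--**-
*-*---
*-*---
**--*-
[18] *--**-
*-*---
***---
--*-*-
[19] *-*---
*-**--
***---
--*-*-
[20] *-*---
*--*--
*--*--
----*-
[21] *-*---
*-----
*-*-*-
---**-
[22] -*----
**----
*-*-*-
---**-
[23] -*-*--
*****-
*-***-
---**-
[24] -*-*--
**-**-
**--*-
--***-
[25] -*-*--
**-**-
**--**
--**-*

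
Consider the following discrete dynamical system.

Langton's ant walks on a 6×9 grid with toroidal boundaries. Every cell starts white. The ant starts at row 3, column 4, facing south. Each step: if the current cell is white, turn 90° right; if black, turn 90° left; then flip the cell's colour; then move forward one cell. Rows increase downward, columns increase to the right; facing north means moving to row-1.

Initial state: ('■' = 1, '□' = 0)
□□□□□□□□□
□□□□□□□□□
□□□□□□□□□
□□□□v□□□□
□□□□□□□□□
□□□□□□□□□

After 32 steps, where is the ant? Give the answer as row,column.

t=0: □□□□□□□□□
□□□□□□□□□
□□□□□□□□□
□□□□v□□□□
□□□□□□□□□
□□□□□□□□□
t=1: □□□□□□□□□
□□□□□□□□□
□□□□□□□□□
□□□<■□□□□
□□□□□□□□□
□□□□□□□□□
t=2: □□□□□□□□□
□□□□□□□□□
□□□^□□□□□
□□□■■□□□□
□□□□□□□□□
□□□□□□□□□
t=3: □□□□□□□□□
□□□□□□□□□
□□□■>□□□□
□□□■■□□□□
□□□□□□□□□
□□□□□□□□□
t=4: □□□□□□□□□
□□□□□□□□□
□□□■■□□□□
□□□■v□□□□
□□□□□□□□□
□□□□□□□□□
t=5: □□□□□□□□□
□□□□□□□□□
□□□■■□□□□
□□□■□>□□□
□□□□□□□□□
□□□□□□□□□
t=6: □□□□□□□□□
□□□□□□□□□
□□□■■□□□□
□□□■□■□□□
□□□□□v□□□
□□□□□□□□□
t=7: □□□□□□□□□
□□□□□□□□□
□□□■■□□□□
□□□■□■□□□
□□□□<■□□□
□□□□□□□□□
t=8: □□□□□□□□□
□□□□□□□□□
□□□■■□□□□
□□□■^■□□□
□□□□■■□□□
□□□□□□□□□
t=9: □□□□□□□□□
□□□□□□□□□
□□□■■□□□□
□□□■■>□□□
□□□□■■□□□
□□□□□□□□□
t=10: □□□□□□□□□
□□□□□□□□□
□□□■■^□□□
□□□■■□□□□
□□□□■■□□□
□□□□□□□□□
t=11: □□□□□□□□□
□□□□□□□□□
□□□■■■>□□
□□□■■□□□□
□□□□■■□□□
□□□□□□□□□
t=12: □□□□□□□□□
□□□□□□□□□
□□□■■■■□□
□□□■■□v□□
□□□□■■□□□
□□□□□□□□□
t=13: □□□□□□□□□
□□□□□□□□□
□□□■■■■□□
□□□■■<■□□
□□□□■■□□□
□□□□□□□□□
t=14: □□□□□□□□□
□□□□□□□□□
□□□■■^■□□
□□□■■■■□□
□□□□■■□□□
□□□□□□□□□
t=15: □□□□□□□□□
□□□□□□□□□
□□□■<□■□□
□□□■■■■□□
□□□□■■□□□
□□□□□□□□□
t=16: □□□□□□□□□
□□□□□□□□□
□□□■□□■□□
□□□■v■■□□
□□□□■■□□□
□□□□□□□□□
t=17: □□□□□□□□□
□□□□□□□□□
□□□■□□■□□
□□□■□>■□□
□□□□■■□□□
□□□□□□□□□
t=18: □□□□□□□□□
□□□□□□□□□
□□□■□^■□□
□□□■□□■□□
□□□□■■□□□
□□□□□□□□□
t=19: □□□□□□□□□
□□□□□□□□□
□□□■□■>□□
□□□■□□■□□
□□□□■■□□□
□□□□□□□□□
t=20: □□□□□□□□□
□□□□□□^□□
□□□■□■□□□
□□□■□□■□□
□□□□■■□□□
□□□□□□□□□
t=21: □□□□□□□□□
□□□□□□■>□
□□□■□■□□□
□□□■□□■□□
□□□□■■□□□
□□□□□□□□□
t=22: □□□□□□□□□
□□□□□□■■□
□□□■□■□v□
□□□■□□■□□
□□□□■■□□□
□□□□□□□□□
t=23: □□□□□□□□□
□□□□□□■■□
□□□■□■<■□
□□□■□□■□□
□□□□■■□□□
□□□□□□□□□
t=24: □□□□□□□□□
□□□□□□^■□
□□□■□■■■□
□□□■□□■□□
□□□□■■□□□
□□□□□□□□□
t=25: □□□□□□□□□
□□□□□<□■□
□□□■□■■■□
□□□■□□■□□
□□□□■■□□□
□□□□□□□□□
t=26: □□□□□^□□□
□□□□□■□■□
□□□■□■■■□
□□□■□□■□□
□□□□■■□□□
□□□□□□□□□
t=27: □□□□□■>□□
□□□□□■□■□
□□□■□■■■□
□□□■□□■□□
□□□□■■□□□
□□□□□□□□□
t=28: □□□□□■■□□
□□□□□■v■□
□□□■□■■■□
□□□■□□■□□
□□□□■■□□□
□□□□□□□□□
t=29: □□□□□■■□□
□□□□□<■■□
□□□■□■■■□
□□□■□□■□□
□□□□■■□□□
□□□□□□□□□
t=30: □□□□□■■□□
□□□□□□■■□
□□□■□v■■□
□□□■□□■□□
□□□□■■□□□
□□□□□□□□□
t=31: □□□□□■■□□
□□□□□□■■□
□□□■□□>■□
□□□■□□■□□
□□□□■■□□□
□□□□□□□□□
t=32: □□□□□■■□□
□□□□□□^■□
□□□■□□□■□
□□□■□□■□□
□□□□■■□□□
□□□□□□□□□

1,6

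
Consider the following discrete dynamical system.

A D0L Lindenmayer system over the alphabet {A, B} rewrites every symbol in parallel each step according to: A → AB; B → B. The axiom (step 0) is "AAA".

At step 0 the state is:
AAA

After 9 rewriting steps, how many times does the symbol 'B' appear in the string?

27

t=0: AAA
t=1: ABABAB
t=2: ABBABBABB
t=3: ABBBABBBABBB
t=4: ABBBBABBBBABBBB
t=5: ABBBBBABBBBBABBBBB
t=6: ABBBBBBABBBBBBABBBBBB
t=7: ABBBBBBBABBBBBBBABBBBBBB
t=8: ABBBBBBBBABBBBBBBBABBBBBBBB
t=9: ABBBBBBBBBABBBBBBBBBABBBBBBBBB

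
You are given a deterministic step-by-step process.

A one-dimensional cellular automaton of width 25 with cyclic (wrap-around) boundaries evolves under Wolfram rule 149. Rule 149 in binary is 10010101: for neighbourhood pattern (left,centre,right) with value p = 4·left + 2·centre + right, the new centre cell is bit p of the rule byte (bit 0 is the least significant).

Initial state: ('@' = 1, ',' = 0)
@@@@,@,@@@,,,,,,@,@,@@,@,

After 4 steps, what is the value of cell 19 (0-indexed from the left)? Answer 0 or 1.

0

gen 0: @@@@,@,@@@,,,,,,@,@,@@,@,
gen 1: ,@@,,@,,@,@@@@@,@,@,,,,@,
gen 2: ,,,@,@@,@,,@@@,,@,@@@@,@@
gen 3: @@,@,,,,@@,,@,@,@,,@@,,,,
gen 4: ,,,@@@@,,,@,@,@,@@,,,@@@,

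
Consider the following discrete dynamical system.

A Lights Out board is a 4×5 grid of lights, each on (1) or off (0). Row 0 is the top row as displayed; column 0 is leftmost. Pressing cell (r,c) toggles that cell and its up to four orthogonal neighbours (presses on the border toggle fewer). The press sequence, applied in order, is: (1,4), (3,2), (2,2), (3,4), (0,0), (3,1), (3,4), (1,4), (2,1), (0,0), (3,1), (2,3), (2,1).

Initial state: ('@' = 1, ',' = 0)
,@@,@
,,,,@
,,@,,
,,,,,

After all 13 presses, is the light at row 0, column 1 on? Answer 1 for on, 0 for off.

1

[0] ,@@,@
,,,,@
,,@,,
,,,,,
[1] ,@@,,
,,,@,
,,@,@
,,,,,
[2] ,@@,,
,,,@,
,,,,@
,@@@,
[3] ,@@,,
,,@@,
,@@@@
,@,@,
[4] ,@@,,
,,@@,
,@@@,
,@,,@
[5] @,@,,
@,@@,
,@@@,
,@,,@
[6] @,@,,
@,@@,
,,@@,
@,@,@
[7] @,@,,
@,@@,
,,@@@
@,@@,
[8] @,@,@
@,@,@
,,@@,
@,@@,
[9] @,@,@
@@@,@
@@,@,
@@@@,
[10] ,@@,@
,@@,@
@@,@,
@@@@,
[11] ,@@,@
,@@,@
@,,@,
,,,@,
[12] ,@@,@
,@@@@
@,@,@
,,,,,
[13] ,@@,@
,,@@@
,@,,@
,@,,,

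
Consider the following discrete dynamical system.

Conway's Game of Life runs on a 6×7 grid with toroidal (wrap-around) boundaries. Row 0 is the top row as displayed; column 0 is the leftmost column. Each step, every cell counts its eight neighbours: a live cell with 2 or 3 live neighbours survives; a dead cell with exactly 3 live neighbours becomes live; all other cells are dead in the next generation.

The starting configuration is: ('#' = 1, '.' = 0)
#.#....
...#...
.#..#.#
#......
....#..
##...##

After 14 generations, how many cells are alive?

t=0: #.#....
...#...
.#..#.#
#......
....#..
##...##
t=1: #.#....
####...
#......
#....#.
.#...#.
##...##
t=2: ...#...
#.##..#
#.#....
##.....
.#..##.
..#..#.
t=3: .#.##.#
#.##..#
..##...
#.#...#
###.###
..##.#.
t=4: .#....#
#....##
.......
....#..
....#..
.......
t=5: .....##
#....##
.....##
.......
.......
.......
t=6: #....#.
#...#..
#....#.
.......
.......
.......
t=7: ......#
##..##.
......#
.......
.......
.......
t=8: #....##
#....#.
#....##
.......
.......
.......
t=9: #....#.
.#..#..
#....#.
......#
.......
......#
t=10: #....##
##..##.
#....##
......#
.......
......#
t=11: .#..#..
.#..#..
.#..#..
#....##
.......
#....##
t=12: .#..#.#
######.
.#..#.#
#....##
.......
#....##
t=13: .......
.......
.......
#....##
.......
#....##
t=14: ......#
.......
......#
......#
.......
......#

4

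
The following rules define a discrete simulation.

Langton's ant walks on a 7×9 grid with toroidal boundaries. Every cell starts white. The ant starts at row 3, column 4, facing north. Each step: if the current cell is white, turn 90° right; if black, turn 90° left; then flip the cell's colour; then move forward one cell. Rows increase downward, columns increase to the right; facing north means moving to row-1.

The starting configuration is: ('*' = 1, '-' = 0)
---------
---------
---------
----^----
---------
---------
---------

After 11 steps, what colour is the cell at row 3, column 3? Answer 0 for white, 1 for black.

0

step 0: ---------
---------
---------
----^----
---------
---------
---------
step 1: ---------
---------
---------
----*>---
---------
---------
---------
step 2: ---------
---------
---------
----**---
-----v---
---------
---------
step 3: ---------
---------
---------
----**---
----<*---
---------
---------
step 4: ---------
---------
---------
----^*---
----**---
---------
---------
step 5: ---------
---------
---------
---<-*---
----**---
---------
---------
step 6: ---------
---------
---^-----
---*-*---
----**---
---------
---------
step 7: ---------
---------
---*>----
---*-*---
----**---
---------
---------
step 8: ---------
---------
---**----
---*v*---
----**---
---------
---------
step 9: ---------
---------
---**----
---<**---
----**---
---------
---------
step 10: ---------
---------
---**----
----**---
---v**---
---------
---------
step 11: ---------
---------
---**----
----**---
--<***---
---------
---------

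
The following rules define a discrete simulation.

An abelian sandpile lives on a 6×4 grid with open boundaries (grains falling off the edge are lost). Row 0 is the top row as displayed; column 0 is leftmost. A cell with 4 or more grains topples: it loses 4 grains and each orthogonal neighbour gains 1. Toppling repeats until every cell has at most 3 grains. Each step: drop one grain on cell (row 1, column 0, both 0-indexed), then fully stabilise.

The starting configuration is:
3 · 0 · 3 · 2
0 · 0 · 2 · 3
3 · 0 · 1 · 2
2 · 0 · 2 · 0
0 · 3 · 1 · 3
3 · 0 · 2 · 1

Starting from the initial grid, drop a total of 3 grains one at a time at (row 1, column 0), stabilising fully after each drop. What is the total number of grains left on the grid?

39

0) 3 · 0 · 3 · 2
0 · 0 · 2 · 3
3 · 0 · 1 · 2
2 · 0 · 2 · 0
0 · 3 · 1 · 3
3 · 0 · 2 · 1
1) 3 · 0 · 3 · 2
1 · 0 · 2 · 3
3 · 0 · 1 · 2
2 · 0 · 2 · 0
0 · 3 · 1 · 3
3 · 0 · 2 · 1
2) 3 · 0 · 3 · 2
2 · 0 · 2 · 3
3 · 0 · 1 · 2
2 · 0 · 2 · 0
0 · 3 · 1 · 3
3 · 0 · 2 · 1
3) 3 · 0 · 3 · 2
3 · 0 · 2 · 3
3 · 0 · 1 · 2
2 · 0 · 2 · 0
0 · 3 · 1 · 3
3 · 0 · 2 · 1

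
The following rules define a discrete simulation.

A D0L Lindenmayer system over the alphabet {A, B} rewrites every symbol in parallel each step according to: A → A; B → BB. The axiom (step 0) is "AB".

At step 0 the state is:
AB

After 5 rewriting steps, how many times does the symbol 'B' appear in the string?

32

gen 0: AB
gen 1: ABB
gen 2: ABBBB
gen 3: ABBBBBBBB
gen 4: ABBBBBBBBBBBBBBBB
gen 5: ABBBBBBBBBBBBBBBBBBBBBBBBBBBBBBBB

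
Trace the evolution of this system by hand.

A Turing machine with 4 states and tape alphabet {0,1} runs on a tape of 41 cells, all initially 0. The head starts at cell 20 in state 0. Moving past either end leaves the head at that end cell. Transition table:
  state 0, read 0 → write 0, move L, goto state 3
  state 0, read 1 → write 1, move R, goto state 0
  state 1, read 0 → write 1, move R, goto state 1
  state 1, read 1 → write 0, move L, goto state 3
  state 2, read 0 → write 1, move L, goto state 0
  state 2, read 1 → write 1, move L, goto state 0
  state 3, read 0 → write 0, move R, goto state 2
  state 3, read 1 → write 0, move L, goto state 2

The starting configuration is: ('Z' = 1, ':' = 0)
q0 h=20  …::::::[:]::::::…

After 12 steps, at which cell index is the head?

16

k=0  q0 h=20  …::::::[:]::::::…
k=1  q3 h=19  …::::::[:]::::::…
k=2  q2 h=20  …::::::[:]::::::…
k=3  q0 h=19  …::::::[:]Z:::::…
k=4  q3 h=18  …::::::[:]:Z::::…
k=5  q2 h=19  …::::::[:]Z:::::…
k=6  q0 h=18  …::::::[:]ZZ::::…
k=7  q3 h=17  …::::::[:]:ZZ:::…
k=8  q2 h=18  …::::::[:]ZZ::::…
k=9  q0 h=17  …::::::[:]ZZZ:::…
k=10  q3 h=16  …::::::[:]:ZZZ::…
k=11  q2 h=17  …::::::[:]ZZZ:::…
k=12  q0 h=16  …::::::[:]ZZZZ::…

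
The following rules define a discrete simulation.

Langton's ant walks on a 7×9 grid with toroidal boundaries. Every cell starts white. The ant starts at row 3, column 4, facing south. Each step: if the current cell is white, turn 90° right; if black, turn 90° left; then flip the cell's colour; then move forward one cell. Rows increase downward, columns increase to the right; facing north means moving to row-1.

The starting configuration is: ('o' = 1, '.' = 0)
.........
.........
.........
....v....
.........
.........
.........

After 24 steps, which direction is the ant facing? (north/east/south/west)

north

k=0  .........
.........
.........
....v....
.........
.........
.........
k=1  .........
.........
.........
...<o....
.........
.........
.........
k=2  .........
.........
...^.....
...oo....
.........
.........
.........
k=3  .........
.........
...o>....
...oo....
.........
.........
.........
k=4  .........
.........
...oo....
...ov....
.........
.........
.........
k=5  .........
.........
...oo....
...o.>...
.........
.........
.........
k=6  .........
.........
...oo....
...o.o...
.....v...
.........
.........
k=7  .........
.........
...oo....
...o.o...
....<o...
.........
.........
k=8  .........
.........
...oo....
...o^o...
....oo...
.........
.........
k=9  .........
.........
...oo....
...oo>...
....oo...
.........
.........
k=10  .........
.........
...oo^...
...oo....
....oo...
.........
.........
k=11  .........
.........
...ooo>..
...oo....
....oo...
.........
.........
k=12  .........
.........
...oooo..
...oo.v..
....oo...
.........
.........
k=13  .........
.........
...oooo..
...oo<o..
....oo...
.........
.........
k=14  .........
.........
...oo^o..
...oooo..
....oo...
.........
.........
k=15  .........
.........
...o<.o..
...oooo..
....oo...
.........
.........
k=16  .........
.........
...o..o..
...ovoo..
....oo...
.........
.........
k=17  .........
.........
...o..o..
...o.>o..
....oo...
.........
.........
k=18  .........
.........
...o.^o..
...o..o..
....oo...
.........
.........
k=19  .........
.........
...o.o>..
...o..o..
....oo...
.........
.........
k=20  .........
......^..
...o.o...
...o..o..
....oo...
.........
.........
k=21  .........
......o>.
...o.o...
...o..o..
....oo...
.........
.........
k=22  .........
......oo.
...o.o.v.
...o..o..
....oo...
.........
.........
k=23  .........
......oo.
...o.o<o.
...o..o..
....oo...
.........
.........
k=24  .........
......^o.
...o.ooo.
...o..o..
....oo...
.........
.........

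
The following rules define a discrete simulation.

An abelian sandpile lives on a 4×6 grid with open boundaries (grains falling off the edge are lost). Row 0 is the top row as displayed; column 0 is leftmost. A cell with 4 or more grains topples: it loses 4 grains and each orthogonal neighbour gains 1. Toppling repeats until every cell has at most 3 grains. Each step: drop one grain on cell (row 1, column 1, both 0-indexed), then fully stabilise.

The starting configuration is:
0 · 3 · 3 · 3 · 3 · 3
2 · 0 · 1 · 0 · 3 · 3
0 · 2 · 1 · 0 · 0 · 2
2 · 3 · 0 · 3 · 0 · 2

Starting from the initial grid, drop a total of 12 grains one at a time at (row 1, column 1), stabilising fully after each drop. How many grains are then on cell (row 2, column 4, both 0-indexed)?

1

gen 0: 0 · 3 · 3 · 3 · 3 · 3
2 · 0 · 1 · 0 · 3 · 3
0 · 2 · 1 · 0 · 0 · 2
2 · 3 · 0 · 3 · 0 · 2
gen 1: 0 · 3 · 3 · 3 · 3 · 3
2 · 1 · 1 · 0 · 3 · 3
0 · 2 · 1 · 0 · 0 · 2
2 · 3 · 0 · 3 · 0 · 2
gen 2: 0 · 3 · 3 · 3 · 3 · 3
2 · 2 · 1 · 0 · 3 · 3
0 · 2 · 1 · 0 · 0 · 2
2 · 3 · 0 · 3 · 0 · 2
gen 3: 0 · 3 · 3 · 3 · 3 · 3
2 · 3 · 1 · 0 · 3 · 3
0 · 2 · 1 · 0 · 0 · 2
2 · 3 · 0 · 3 · 0 · 2
gen 4: 1 · 1 · 1 · 1 · 2 · 1
3 · 1 · 3 · 2 · 1 · 1
0 · 3 · 1 · 0 · 1 · 3
2 · 3 · 0 · 3 · 0 · 2
gen 5: 1 · 1 · 1 · 1 · 2 · 1
3 · 2 · 3 · 2 · 1 · 1
0 · 3 · 1 · 0 · 1 · 3
2 · 3 · 0 · 3 · 0 · 2
gen 6: 1 · 1 · 1 · 1 · 2 · 1
3 · 3 · 3 · 2 · 1 · 1
0 · 3 · 1 · 0 · 1 · 3
2 · 3 · 0 · 3 · 0 · 2
gen 7: 2 · 2 · 2 · 1 · 2 · 1
0 · 3 · 0 · 3 · 1 · 1
2 · 1 · 3 · 0 · 1 · 3
3 · 0 · 1 · 3 · 0 · 2
gen 8: 2 · 3 · 2 · 1 · 2 · 1
1 · 0 · 1 · 3 · 1 · 1
2 · 2 · 3 · 0 · 1 · 3
3 · 0 · 1 · 3 · 0 · 2
gen 9: 2 · 3 · 2 · 1 · 2 · 1
1 · 1 · 1 · 3 · 1 · 1
2 · 2 · 3 · 0 · 1 · 3
3 · 0 · 1 · 3 · 0 · 2
gen 10: 2 · 3 · 2 · 1 · 2 · 1
1 · 2 · 1 · 3 · 1 · 1
2 · 2 · 3 · 0 · 1 · 3
3 · 0 · 1 · 3 · 0 · 2
gen 11: 2 · 3 · 2 · 1 · 2 · 1
1 · 3 · 1 · 3 · 1 · 1
2 · 2 · 3 · 0 · 1 · 3
3 · 0 · 1 · 3 · 0 · 2
gen 12: 3 · 0 · 3 · 1 · 2 · 1
2 · 1 · 2 · 3 · 1 · 1
2 · 3 · 3 · 0 · 1 · 3
3 · 0 · 1 · 3 · 0 · 2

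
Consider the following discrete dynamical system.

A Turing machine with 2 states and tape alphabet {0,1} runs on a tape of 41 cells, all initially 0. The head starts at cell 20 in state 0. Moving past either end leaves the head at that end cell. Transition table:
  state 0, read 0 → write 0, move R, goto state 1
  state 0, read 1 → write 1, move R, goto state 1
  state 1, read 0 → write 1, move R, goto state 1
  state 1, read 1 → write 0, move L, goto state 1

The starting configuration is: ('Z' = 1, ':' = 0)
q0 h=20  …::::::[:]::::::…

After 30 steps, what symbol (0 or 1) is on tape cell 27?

step 0: q0 h=20  …::::::[:]::::::…
step 1: q1 h=21  …::::::[:]::::::…
step 2: q1 h=22  …:::::Z[:]::::::…
step 3: q1 h=23  …::::ZZ[:]::::::…
step 4: q1 h=24  …:::ZZZ[:]::::::…
step 5: q1 h=25  …::ZZZZ[:]::::::…
step 6: q1 h=26  …:ZZZZZ[:]::::::…
step 7: q1 h=27  …ZZZZZZ[:]::::::…
step 8: q1 h=28  …ZZZZZZ[:]::::::…
step 9: q1 h=29  …ZZZZZZ[:]::::::…
step 10: q1 h=30  …ZZZZZZ[:]::::::…
step 11: q1 h=31  …ZZZZZZ[:]::::::…
step 12: q1 h=32  …ZZZZZZ[:]::::::…
step 13: q1 h=33  …ZZZZZZ[:]::::::…
step 14: q1 h=34  …ZZZZZZ[:]::::::|
step 15: q1 h=35  …ZZZZZZ[:]:::::|
step 16: q1 h=36  …ZZZZZZ[:]::::|
step 17: q1 h=37  …ZZZZZZ[:]:::|
step 18: q1 h=38  …ZZZZZZ[:]::|
step 19: q1 h=39  …ZZZZZZ[:]:|
step 20: q1 h=40  …ZZZZZZ[:]|
step 21: q1 h=40  …ZZZZZZ[Z]|
step 22: q1 h=39  …ZZZZZZ[Z]:|
step 23: q1 h=38  …ZZZZZZ[Z]::|
step 24: q1 h=37  …ZZZZZZ[Z]:::|
step 25: q1 h=36  …ZZZZZZ[Z]::::|
step 26: q1 h=35  …ZZZZZZ[Z]:::::|
step 27: q1 h=34  …ZZZZZZ[Z]::::::|
step 28: q1 h=33  …ZZZZZZ[Z]::::::…
step 29: q1 h=32  …ZZZZZZ[Z]::::::…
step 30: q1 h=31  …ZZZZZZ[Z]::::::…

1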